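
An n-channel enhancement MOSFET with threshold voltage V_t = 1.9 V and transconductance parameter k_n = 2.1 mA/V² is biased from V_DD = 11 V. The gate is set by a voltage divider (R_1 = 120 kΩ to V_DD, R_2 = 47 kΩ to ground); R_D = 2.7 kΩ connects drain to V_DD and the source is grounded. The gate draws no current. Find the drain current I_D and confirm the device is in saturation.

V_G = V_DD·R_2/(R_1+R_2) = 11×47/167 = 3.1 V. With the source grounded, V_GS = V_G = 3.1 V.
Assume saturation: I_D = (k_n/2)(V_GS − V_t)² = (2.1/2)×(3.1 − 1.9)² = 1.05×1.2² = 1.5 mA.
V_DS = V_DD − I_D·R_D = 11 − 1.5×2.7 = 6.95 V.
Saturation requires V_DS ≥ V_GS − V_t = 1.2 V; 6.95 ≥ 1.2 ✓.

I_D ≈ 1.5 mA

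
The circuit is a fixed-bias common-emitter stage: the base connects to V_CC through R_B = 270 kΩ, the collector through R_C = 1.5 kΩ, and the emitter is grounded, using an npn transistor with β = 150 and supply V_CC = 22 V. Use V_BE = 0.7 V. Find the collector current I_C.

I_C ≈ 12 mA

Base loop: V_CC = I_B·R_B + V_BE, so I_B = (22 − 0.7)/270 kΩ = 0.0789 mA.
In the active region I_C = β·I_B = 150 × 0.0789 = 11.8 mA.
Collector loop: V_CE = V_CC − I_C·R_C = 22 − 11.8×1.5 = 4.25 V.
Since V_CE = 4.25 V > V_CE(sat) ≈ 0.2 V, the transistor is in the active region as assumed.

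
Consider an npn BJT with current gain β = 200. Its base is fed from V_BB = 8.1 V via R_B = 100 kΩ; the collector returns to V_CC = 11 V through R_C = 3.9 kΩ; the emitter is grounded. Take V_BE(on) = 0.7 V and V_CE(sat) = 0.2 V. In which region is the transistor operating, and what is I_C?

Assume active: I_B = (8.1 − 0.7)/100 = 0.074 mA, giving I_C = β·I_B = 14.8 mA.
But then V_CE = 11 − 14.8×3.9 = -46.7 V < V_CE(sat) = 0.2 V — impossible in the active region.
So the transistor is saturated. With V_CE = 0.2 V, I_C = (V_CC − 0.2)/R_C = 10.8/3.9 = 2.77 mA.
Check: β·I_B = 14.8 mA > I_C = 2.77 mA, confirming saturation.

saturation; I_C ≈ 2.8 mA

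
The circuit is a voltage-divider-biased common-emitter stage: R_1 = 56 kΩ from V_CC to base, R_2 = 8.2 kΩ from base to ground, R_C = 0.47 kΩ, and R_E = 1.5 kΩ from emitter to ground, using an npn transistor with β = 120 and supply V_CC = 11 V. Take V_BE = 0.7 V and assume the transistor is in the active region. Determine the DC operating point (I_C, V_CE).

Thevenize the base divider: V_Th = V_CC·R_2/(R_1+R_2) = 11×8.2/64.2 = 1.4 V, R_Th = R_1‖R_2 = 7.15 kΩ.
Base-emitter loop: V_Th = I_B·R_Th + V_BE + (β+1)I_B·R_E, so I_B = (1.4 − 0.7) / (7.15 + 121×1.5) = 0.00374 mA.
I_C = β·I_B = 120×0.00374 = 0.448 mA, and I_E = (β+1)I_B = 0.452 mA.
V_CE = V_CC − I_C·R_C − I_E·R_E = 11 − 0.448×0.47 − 0.452×1.5 = 10.1 V.
V_CE = 10.1 V > 0.2 V confirms active-region operation.

I_C ≈ 0.45 mA, V_CE ≈ 10 V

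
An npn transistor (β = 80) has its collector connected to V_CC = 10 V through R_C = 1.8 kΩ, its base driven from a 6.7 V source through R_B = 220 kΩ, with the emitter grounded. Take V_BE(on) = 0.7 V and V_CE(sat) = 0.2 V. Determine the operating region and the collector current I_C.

Assume active. Base-emitter loop: I_B = (V_BB − V_BE)/R_B = (6.7 − 0.7)/220 = 0.0273 mA.
I_C = β·I_B = 80×0.0273 = 2.18 mA.
V_CE = V_CC − I_C·R_C = 10 − 2.18×1.8 = 6.07 V > V_CE(sat), so the active-region assumption holds.

active; I_C ≈ 2.2 mA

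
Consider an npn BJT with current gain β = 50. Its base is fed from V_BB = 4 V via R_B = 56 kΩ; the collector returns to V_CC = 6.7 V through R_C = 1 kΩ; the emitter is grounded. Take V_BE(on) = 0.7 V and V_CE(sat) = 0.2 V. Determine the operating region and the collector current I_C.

active; I_C ≈ 2.9 mA

Assume active. Base-emitter loop: I_B = (V_BB − V_BE)/R_B = (4 − 0.7)/56 = 0.0589 mA.
I_C = β·I_B = 50×0.0589 = 2.95 mA.
V_CE = V_CC − I_C·R_C = 6.7 − 2.95×1 = 3.75 V > V_CE(sat), so the active-region assumption holds.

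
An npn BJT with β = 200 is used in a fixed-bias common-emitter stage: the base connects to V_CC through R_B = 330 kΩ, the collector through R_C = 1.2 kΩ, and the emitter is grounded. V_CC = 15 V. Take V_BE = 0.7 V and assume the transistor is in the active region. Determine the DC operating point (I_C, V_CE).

Base loop: V_CC = I_B·R_B + V_BE, so I_B = (15 − 0.7)/330 kΩ = 0.0433 mA.
In the active region I_C = β·I_B = 200 × 0.0433 = 8.67 mA.
Collector loop: V_CE = V_CC − I_C·R_C = 15 − 8.67×1.2 = 4.6 V.
Since V_CE = 4.6 V > V_CE(sat) ≈ 0.2 V, the transistor is in the active region as assumed.

I_C ≈ 8.7 mA, V_CE ≈ 4.6 V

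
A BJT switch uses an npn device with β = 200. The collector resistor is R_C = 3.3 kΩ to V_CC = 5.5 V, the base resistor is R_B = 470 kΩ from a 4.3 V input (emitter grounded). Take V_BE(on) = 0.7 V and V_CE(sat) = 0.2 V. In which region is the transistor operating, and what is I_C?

Assume active. Base-emitter loop: I_B = (V_BB − V_BE)/R_B = (4.3 − 0.7)/470 = 0.00766 mA.
I_C = β·I_B = 200×0.00766 = 1.53 mA.
V_CE = V_CC − I_C·R_C = 5.5 − 1.53×3.3 = 0.445 V > V_CE(sat), so the active-region assumption holds.

active; I_C ≈ 1.5 mA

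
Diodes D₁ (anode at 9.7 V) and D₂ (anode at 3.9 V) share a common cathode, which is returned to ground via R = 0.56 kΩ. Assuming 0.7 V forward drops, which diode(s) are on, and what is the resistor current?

Assume both conduct. Then node N would need to be at both 9.7−0.7 = 9 V and 3.9−0.7 = 3.2 V, which is impossible.
Assume only D₁ conducts: V_N = 9.7 − 0.7 = 9 V, so I_R = 9/0.56 = 16.1 mA.
Check D₂: its anode-to-cathode voltage is 3.9 − 9 = -5.1 V < 0.7 V, so it is off. The assumption is consistent.

Only D₁ conducts; I_R ≈ 16 mA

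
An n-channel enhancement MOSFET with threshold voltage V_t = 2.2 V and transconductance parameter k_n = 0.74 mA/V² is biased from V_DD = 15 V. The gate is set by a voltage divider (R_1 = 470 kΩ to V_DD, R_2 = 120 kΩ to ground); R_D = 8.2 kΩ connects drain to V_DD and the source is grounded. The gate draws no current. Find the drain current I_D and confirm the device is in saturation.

I_D ≈ 0.27 mA

V_G = V_DD·R_2/(R_1+R_2) = 15×120/590 = 3.05 V. With the source grounded, V_GS = V_G = 3.05 V.
Assume saturation: I_D = (k_n/2)(V_GS − V_t)² = (0.74/2)×(3.05 − 2.2)² = 0.37×0.851² = 0.268 mA.
V_DS = V_DD − I_D·R_D = 15 − 0.268×8.2 = 12.8 V.
Saturation requires V_DS ≥ V_GS − V_t = 0.851 V; 12.8 ≥ 0.851 ✓.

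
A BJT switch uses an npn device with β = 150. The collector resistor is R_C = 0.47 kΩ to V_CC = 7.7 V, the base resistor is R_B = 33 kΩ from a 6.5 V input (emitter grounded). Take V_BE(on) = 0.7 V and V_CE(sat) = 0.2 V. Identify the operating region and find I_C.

saturation; I_C ≈ 16 mA

Assume active: I_B = (6.5 − 0.7)/33 = 0.176 mA, giving I_C = β·I_B = 26.4 mA.
But then V_CE = 7.7 − 26.4×0.47 = -4.69 V < V_CE(sat) = 0.2 V — impossible in the active region.
So the transistor is saturated. With V_CE = 0.2 V, I_C = (V_CC − 0.2)/R_C = 7.5/0.47 = 16 mA.
Check: β·I_B = 26.4 mA > I_C = 16 mA, confirming saturation.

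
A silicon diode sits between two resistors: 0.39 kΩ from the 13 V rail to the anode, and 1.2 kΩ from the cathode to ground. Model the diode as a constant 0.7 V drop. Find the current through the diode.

The two resistors are in series with the diode, so KVL gives 13 = I·0.39 + 0.7 + I·1.2.
I = (13 − 0.7) / (0.39 + 1.2) kΩ = 12.3 / 1.59 = 7.74 mA.

I ≈ 7.7 mA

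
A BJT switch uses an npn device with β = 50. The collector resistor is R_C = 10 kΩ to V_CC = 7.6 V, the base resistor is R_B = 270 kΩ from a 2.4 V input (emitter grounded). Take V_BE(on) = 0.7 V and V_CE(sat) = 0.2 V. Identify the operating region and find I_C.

active; I_C ≈ 0.31 mA

Assume active. Base-emitter loop: I_B = (V_BB − V_BE)/R_B = (2.4 − 0.7)/270 = 0.0063 mA.
I_C = β·I_B = 50×0.0063 = 0.315 mA.
V_CE = V_CC − I_C·R_C = 7.6 − 0.315×10 = 4.45 V > V_CE(sat), so the active-region assumption holds.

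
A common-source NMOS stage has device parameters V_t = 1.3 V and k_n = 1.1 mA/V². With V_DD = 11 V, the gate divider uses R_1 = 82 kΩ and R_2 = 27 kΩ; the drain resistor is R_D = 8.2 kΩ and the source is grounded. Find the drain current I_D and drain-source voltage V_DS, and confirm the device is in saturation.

V_G = V_DD·R_2/(R_1+R_2) = 11×27/109 = 2.72 V. With the source grounded, V_GS = V_G = 2.72 V.
Assume saturation: I_D = (k_n/2)(V_GS − V_t)² = (1.1/2)×(2.72 − 1.3)² = 0.55×1.42² = 1.12 mA.
V_DS = V_DD − I_D·R_D = 11 − 1.12×8.2 = 1.84 V.
Saturation requires V_DS ≥ V_GS − V_t = 1.42 V; 1.84 ≥ 1.42 ✓.

I_D ≈ 1.1 mA, V_DS ≈ 1.8 V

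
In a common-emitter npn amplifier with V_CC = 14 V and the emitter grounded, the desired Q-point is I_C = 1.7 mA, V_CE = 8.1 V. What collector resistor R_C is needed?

R_C ≈ 3.5 kΩ

Collector loop: V_CC = I_C·R_C + V_CE.
R_C = (V_CC − V_CE)/I_C = (14 − 8.1)/1.7 = 3.47 kΩ.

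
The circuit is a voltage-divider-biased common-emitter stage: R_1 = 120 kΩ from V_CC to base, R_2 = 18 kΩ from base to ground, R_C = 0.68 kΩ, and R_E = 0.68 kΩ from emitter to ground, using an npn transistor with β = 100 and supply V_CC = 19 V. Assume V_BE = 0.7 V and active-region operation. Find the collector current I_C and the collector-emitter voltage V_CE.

Thevenize the base divider: V_Th = V_CC·R_2/(R_1+R_2) = 19×18/138 = 2.48 V, R_Th = R_1‖R_2 = 15.7 kΩ.
Base-emitter loop: V_Th = I_B·R_Th + V_BE + (β+1)I_B·R_E, so I_B = (2.48 − 0.7) / (15.7 + 101×0.68) = 0.0211 mA.
I_C = β·I_B = 100×0.0211 = 2.11 mA, and I_E = (β+1)I_B = 2.13 mA.
V_CE = V_CC − I_C·R_C − I_E·R_E = 19 − 2.11×0.68 − 2.13×0.68 = 16.1 V.
V_CE = 16.1 V > 0.2 V confirms active-region operation.

I_C ≈ 2.1 mA, V_CE ≈ 16 V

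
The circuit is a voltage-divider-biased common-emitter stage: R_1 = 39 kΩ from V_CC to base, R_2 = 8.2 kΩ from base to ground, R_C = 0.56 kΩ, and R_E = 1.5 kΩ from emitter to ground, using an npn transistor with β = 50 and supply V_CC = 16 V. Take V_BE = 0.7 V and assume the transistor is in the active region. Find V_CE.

Thevenize the base divider: V_Th = V_CC·R_2/(R_1+R_2) = 16×8.2/47.2 = 2.78 V, R_Th = R_1‖R_2 = 6.78 kΩ.
Base-emitter loop: V_Th = I_B·R_Th + V_BE + (β+1)I_B·R_E, so I_B = (2.78 − 0.7) / (6.78 + 51×1.5) = 0.025 mA.
I_C = β·I_B = 50×0.025 = 1.25 mA, and I_E = (β+1)I_B = 1.27 mA.
V_CE = V_CC − I_C·R_C − I_E·R_E = 16 − 1.25×0.56 − 1.27×1.5 = 13.4 V.
V_CE = 13.4 V > 0.2 V confirms active-region operation.

V_CE ≈ 13 V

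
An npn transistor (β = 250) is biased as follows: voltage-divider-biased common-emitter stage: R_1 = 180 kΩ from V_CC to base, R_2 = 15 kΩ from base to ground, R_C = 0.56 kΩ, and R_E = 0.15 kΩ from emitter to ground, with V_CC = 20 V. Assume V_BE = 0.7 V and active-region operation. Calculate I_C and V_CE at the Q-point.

Thevenize the base divider: V_Th = V_CC·R_2/(R_1+R_2) = 20×15/195 = 1.54 V, R_Th = R_1‖R_2 = 13.8 kΩ.
Base-emitter loop: V_Th = I_B·R_Th + V_BE + (β+1)I_B·R_E, so I_B = (1.54 − 0.7) / (13.8 + 251×0.15) = 0.0163 mA.
I_C = β·I_B = 250×0.0163 = 4.07 mA, and I_E = (β+1)I_B = 4.09 mA.
V_CE = V_CC − I_C·R_C − I_E·R_E = 20 − 4.07×0.56 − 4.09×0.15 = 17.1 V.
V_CE = 17.1 V > 0.2 V confirms active-region operation.

I_C ≈ 4.1 mA, V_CE ≈ 17 V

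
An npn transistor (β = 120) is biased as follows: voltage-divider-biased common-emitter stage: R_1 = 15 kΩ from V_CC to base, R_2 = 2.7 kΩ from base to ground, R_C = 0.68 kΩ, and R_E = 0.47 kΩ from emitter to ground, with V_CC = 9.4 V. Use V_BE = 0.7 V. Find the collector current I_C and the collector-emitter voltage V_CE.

I_C ≈ 1.5 mA, V_CE ≈ 7.7 V

Thevenize the base divider: V_Th = V_CC·R_2/(R_1+R_2) = 9.4×2.7/17.7 = 1.43 V, R_Th = R_1‖R_2 = 2.29 kΩ.
Base-emitter loop: V_Th = I_B·R_Th + V_BE + (β+1)I_B·R_E, so I_B = (1.43 − 0.7) / (2.29 + 121×0.47) = 0.0124 mA.
I_C = β·I_B = 120×0.0124 = 1.49 mA, and I_E = (β+1)I_B = 1.5 mA.
V_CE = V_CC − I_C·R_C − I_E·R_E = 9.4 − 1.49×0.68 − 1.5×0.47 = 7.68 V.
V_CE = 7.68 V > 0.2 V confirms active-region operation.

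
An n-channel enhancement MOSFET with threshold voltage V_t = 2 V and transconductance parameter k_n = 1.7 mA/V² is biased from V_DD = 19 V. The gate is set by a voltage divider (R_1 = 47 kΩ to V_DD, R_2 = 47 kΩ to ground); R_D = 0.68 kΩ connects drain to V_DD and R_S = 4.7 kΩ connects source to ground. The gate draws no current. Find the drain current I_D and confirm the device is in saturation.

V_G = V_DD·R_2/(R_1+R_2) = 19×47/94 = 9.5 V.
Assume saturation: I_D = (k_n/2)(V_GS − V_t)² with V_GS = V_G − I_D·R_S = 9.5 − 4.7·I_D.
Substituting gives 18.8·I_D² − 60.9·I_D + 47.8 = 0, with roots I_D = 1.33 or 1.92 mA.
The root I_D = 1.92 mA gives V_GS = 0.499 V ≤ V_t, so take I_D = 1.33 mA.
Then V_GS = 3.25 V and V_DS = V_DD − I_D(R_D+R_S) = 19 − 1.33×5.38 = 11.8 V.
Saturation requires V_DS ≥ V_GS − V_t = 1.25 V; 11.8 ≥ 1.25 ✓.

I_D ≈ 1.3 mA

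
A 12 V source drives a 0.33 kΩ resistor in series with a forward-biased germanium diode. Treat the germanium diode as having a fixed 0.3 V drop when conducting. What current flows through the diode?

I ≈ 35 mA

KVL around the loop: 12 = V_D + I·R = 0.3 + I × 0.33 kΩ.
So I = (12 − 0.3) / 0.33 kΩ = 11.7 / 0.33 = 35.5 mA.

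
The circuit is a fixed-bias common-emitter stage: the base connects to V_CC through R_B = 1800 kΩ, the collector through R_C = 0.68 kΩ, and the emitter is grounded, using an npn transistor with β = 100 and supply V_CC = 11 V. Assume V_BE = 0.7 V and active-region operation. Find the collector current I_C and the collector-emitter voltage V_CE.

Base loop: V_CC = I_B·R_B + V_BE, so I_B = (11 − 0.7)/1800 kΩ = 0.00572 mA.
In the active region I_C = β·I_B = 100 × 0.00572 = 0.572 mA.
Collector loop: V_CE = V_CC − I_C·R_C = 11 − 0.572×0.68 = 10.6 V.
Since V_CE = 10.6 V > V_CE(sat) ≈ 0.2 V, the transistor is in the active region as assumed.

I_C ≈ 0.57 mA, V_CE ≈ 11 V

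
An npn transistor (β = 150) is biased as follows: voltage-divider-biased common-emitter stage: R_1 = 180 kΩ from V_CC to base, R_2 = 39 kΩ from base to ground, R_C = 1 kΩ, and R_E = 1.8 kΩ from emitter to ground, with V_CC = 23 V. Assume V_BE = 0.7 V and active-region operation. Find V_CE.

Thevenize the base divider: V_Th = V_CC·R_2/(R_1+R_2) = 23×39/219 = 4.1 V, R_Th = R_1‖R_2 = 32.1 kΩ.
Base-emitter loop: V_Th = I_B·R_Th + V_BE + (β+1)I_B·R_E, so I_B = (4.1 − 0.7) / (32.1 + 151×1.8) = 0.0112 mA.
I_C = β·I_B = 150×0.0112 = 1.68 mA, and I_E = (β+1)I_B = 1.69 mA.
V_CE = V_CC − I_C·R_C − I_E·R_E = 23 − 1.68×1 − 1.69×1.8 = 18.3 V.
V_CE = 18.3 V > 0.2 V confirms active-region operation.

V_CE ≈ 18 V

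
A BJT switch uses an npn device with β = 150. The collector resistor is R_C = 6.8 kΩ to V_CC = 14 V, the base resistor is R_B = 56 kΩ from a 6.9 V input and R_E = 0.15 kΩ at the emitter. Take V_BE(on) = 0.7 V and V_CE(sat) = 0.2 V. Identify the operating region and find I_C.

saturation; I_C ≈ 2 mA

Assume active: I_B = (6.9 − 0.7)/(56 + 151×0.15) = 0.0788 mA, I_C = β·I_B = 11.8 mA.
Then V_CE = 14 − 11.8×6.8 − 11.9×0.15 = -68.2 V < 0.2 V — the active assumption fails.
Re-solve with V_CE = 0.2 V. KCL at the emitter: V_E/R_E = (V_BB−0.7−V_E)/R_B + (V_CC−0.2−V_E)/R_C, giving V_E = 0.313 V.
I_C = (V_CC − 0.2 − V_E)/R_C = (13.8 − 0.313)/6.8 = 1.98 mA.
Check: I_B = (6.2 − 0.313)/56 = 0.105 mA, and β·I_B = 15.8 mA > I_C, confirming saturation.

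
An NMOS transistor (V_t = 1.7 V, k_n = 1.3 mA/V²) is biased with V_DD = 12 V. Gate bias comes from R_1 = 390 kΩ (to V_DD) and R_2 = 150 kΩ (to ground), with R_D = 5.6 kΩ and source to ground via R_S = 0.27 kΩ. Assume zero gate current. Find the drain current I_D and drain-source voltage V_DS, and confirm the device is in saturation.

V_G = V_DD·R_2/(R_1+R_2) = 12×150/540 = 3.33 V.
Assume saturation: I_D = (k_n/2)(V_GS − V_t)² with V_GS = V_G − I_D·R_S = 3.33 − 0.27·I_D.
Substituting gives 0.0474·I_D² − 1.57·I_D + 1.73 = 0, with roots I_D = 1.14 or 32.1 mA.
The root I_D = 32.1 mA gives V_GS = -5.32 V ≤ V_t, so take I_D = 1.14 mA.
Then V_GS = 3.03 V and V_DS = V_DD − I_D(R_D+R_S) = 12 − 1.14×5.87 = 5.3 V.
Saturation requires V_DS ≥ V_GS − V_t = 1.33 V; 5.3 ≥ 1.33 ✓.

I_D ≈ 1.1 mA, V_DS ≈ 5.3 V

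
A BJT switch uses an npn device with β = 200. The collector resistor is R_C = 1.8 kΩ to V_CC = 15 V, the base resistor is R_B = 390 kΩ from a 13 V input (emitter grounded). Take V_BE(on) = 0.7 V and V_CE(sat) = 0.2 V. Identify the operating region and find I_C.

active; I_C ≈ 6.3 mA

Assume active. Base-emitter loop: I_B = (V_BB − V_BE)/R_B = (13 − 0.7)/390 = 0.0315 mA.
I_C = β·I_B = 200×0.0315 = 6.31 mA.
V_CE = V_CC − I_C·R_C = 15 − 6.31×1.8 = 3.65 V > V_CE(sat), so the active-region assumption holds.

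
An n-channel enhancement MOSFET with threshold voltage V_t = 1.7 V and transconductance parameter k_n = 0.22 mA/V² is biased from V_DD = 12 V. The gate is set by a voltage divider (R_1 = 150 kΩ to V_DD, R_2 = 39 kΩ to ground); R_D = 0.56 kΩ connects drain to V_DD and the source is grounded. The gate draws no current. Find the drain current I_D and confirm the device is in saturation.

I_D ≈ 0.066 mA

V_G = V_DD·R_2/(R_1+R_2) = 12×39/189 = 2.48 V. With the source grounded, V_GS = V_G = 2.48 V.
Assume saturation: I_D = (k_n/2)(V_GS − V_t)² = (0.22/2)×(2.48 − 1.7)² = 0.11×0.776² = 0.0663 mA.
V_DS = V_DD − I_D·R_D = 12 − 0.0663×0.56 = 12 V.
Saturation requires V_DS ≥ V_GS − V_t = 0.776 V; 12 ≥ 0.776 ✓.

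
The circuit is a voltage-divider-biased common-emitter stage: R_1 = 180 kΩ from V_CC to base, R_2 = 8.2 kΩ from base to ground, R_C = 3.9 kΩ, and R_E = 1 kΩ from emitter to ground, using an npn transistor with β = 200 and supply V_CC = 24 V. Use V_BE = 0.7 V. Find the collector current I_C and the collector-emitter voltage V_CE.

I_C ≈ 0.33 mA, V_CE ≈ 22 V

Thevenize the base divider: V_Th = V_CC·R_2/(R_1+R_2) = 24×8.2/188 = 1.05 V, R_Th = R_1‖R_2 = 7.84 kΩ.
Base-emitter loop: V_Th = I_B·R_Th + V_BE + (β+1)I_B·R_E, so I_B = (1.05 − 0.7) / (7.84 + 201×1) = 0.00166 mA.
I_C = β·I_B = 200×0.00166 = 0.331 mA, and I_E = (β+1)I_B = 0.333 mA.
V_CE = V_CC − I_C·R_C − I_E·R_E = 24 − 0.331×3.9 − 0.333×1 = 22.4 V.
V_CE = 22.4 V > 0.2 V confirms active-region operation.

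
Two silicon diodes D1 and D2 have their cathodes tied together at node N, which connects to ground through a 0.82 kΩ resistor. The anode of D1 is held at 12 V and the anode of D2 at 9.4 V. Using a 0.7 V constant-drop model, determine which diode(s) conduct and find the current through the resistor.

Assume both conduct. Then node N would need to be at both 12−0.7 = 11.3 V and 9.4−0.7 = 8.7 V, which is impossible.
Assume only D1 conducts: V_N = 12 − 0.7 = 11.3 V, so I_R = 11.3/0.82 = 13.8 mA.
Check D2: its anode-to-cathode voltage is 9.4 − 11.3 = -1.9 V < 0.7 V, so it is off. The assumption is consistent.

Only D1 conducts; I_R ≈ 14 mA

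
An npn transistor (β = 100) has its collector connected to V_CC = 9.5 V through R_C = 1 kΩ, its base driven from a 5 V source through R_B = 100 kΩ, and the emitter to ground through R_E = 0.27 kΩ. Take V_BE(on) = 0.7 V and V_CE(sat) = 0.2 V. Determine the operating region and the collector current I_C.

active; I_C ≈ 3.4 mA

Assume active. Base-emitter loop: I_B = (V_BB − V_BE)/(R_B + (β+1)R_E) = (5 − 0.7)/(100 + 101×0.27) = 0.0338 mA.
I_C = β·I_B = 100×0.0338 = 3.38 mA.
V_CE = V_CC − I_C·R_C − I_E·R_E = 9.5 − 3.38×1 − 3.41×0.27 = 5.2 V > V_CE(sat), so the active-region assumption holds.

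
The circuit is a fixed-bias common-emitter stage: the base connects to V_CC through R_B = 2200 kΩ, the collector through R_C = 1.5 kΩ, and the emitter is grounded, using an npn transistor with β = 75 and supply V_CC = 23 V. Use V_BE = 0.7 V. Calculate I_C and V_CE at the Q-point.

Base loop: V_CC = I_B·R_B + V_BE, so I_B = (23 − 0.7)/2200 kΩ = 0.0101 mA.
In the active region I_C = β·I_B = 75 × 0.0101 = 0.76 mA.
Collector loop: V_CE = V_CC − I_C·R_C = 23 − 0.76×1.5 = 21.9 V.
Since V_CE = 21.9 V > V_CE(sat) ≈ 0.2 V, the transistor is in the active region as assumed.

I_C ≈ 0.76 mA, V_CE ≈ 22 V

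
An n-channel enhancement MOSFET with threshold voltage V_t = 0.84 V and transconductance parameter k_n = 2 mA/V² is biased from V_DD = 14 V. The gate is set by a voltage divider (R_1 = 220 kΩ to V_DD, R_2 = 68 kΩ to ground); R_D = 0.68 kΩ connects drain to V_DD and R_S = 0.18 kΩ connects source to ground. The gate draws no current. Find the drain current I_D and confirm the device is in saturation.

V_G = V_DD·R_2/(R_1+R_2) = 14×68/288 = 3.31 V.
Assume saturation: I_D = (k_n/2)(V_GS − V_t)² with V_GS = V_G − I_D·R_S = 3.31 − 0.18·I_D.
Substituting gives 0.0324·I_D² − 1.89·I_D + 6.08 = 0, with roots I_D = 3.42 or 54.8 mA.
The root I_D = 54.8 mA gives V_GS = -6.57 V ≤ V_t, so take I_D = 3.42 mA.
Then V_GS = 2.69 V and V_DS = V_DD − I_D(R_D+R_S) = 14 − 3.42×0.86 = 11.1 V.
Saturation requires V_DS ≥ V_GS − V_t = 1.85 V; 11.1 ≥ 1.85 ✓.

I_D ≈ 3.4 mA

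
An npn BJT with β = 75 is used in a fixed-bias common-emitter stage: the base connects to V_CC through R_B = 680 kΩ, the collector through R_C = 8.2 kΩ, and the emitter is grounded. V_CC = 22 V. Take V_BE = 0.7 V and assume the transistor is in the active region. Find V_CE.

V_CE ≈ 2.7 V

Base loop: V_CC = I_B·R_B + V_BE, so I_B = (22 − 0.7)/680 kΩ = 0.0313 mA.
In the active region I_C = β·I_B = 75 × 0.0313 = 2.35 mA.
Collector loop: V_CE = V_CC − I_C·R_C = 22 − 2.35×8.2 = 2.74 V.
Since V_CE = 2.74 V > V_CE(sat) ≈ 0.2 V, the transistor is in the active region as assumed.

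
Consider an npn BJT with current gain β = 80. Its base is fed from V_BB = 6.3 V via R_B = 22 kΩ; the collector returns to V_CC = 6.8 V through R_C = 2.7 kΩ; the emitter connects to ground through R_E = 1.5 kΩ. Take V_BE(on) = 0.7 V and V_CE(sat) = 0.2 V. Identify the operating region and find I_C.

Assume active: I_B = (6.3 − 0.7)/(22 + 81×1.5) = 0.039 mA, I_C = β·I_B = 3.12 mA.
Then V_CE = 6.8 − 3.12×2.7 − 3.16×1.5 = -6.37 V < 0.2 V — the active assumption fails.
Re-solve with V_CE = 0.2 V. KCL at the emitter: V_E/R_E = (V_BB−0.7−V_E)/R_B + (V_CC−0.2−V_E)/R_C, giving V_E = 2.49 V.
I_C = (V_CC − 0.2 − V_E)/R_C = (6.6 − 2.49)/2.7 = 1.52 mA.
Check: I_B = (5.6 − 2.49)/22 = 0.141 mA, and β·I_B = 11.3 mA > I_C, confirming saturation.

saturation; I_C ≈ 1.5 mA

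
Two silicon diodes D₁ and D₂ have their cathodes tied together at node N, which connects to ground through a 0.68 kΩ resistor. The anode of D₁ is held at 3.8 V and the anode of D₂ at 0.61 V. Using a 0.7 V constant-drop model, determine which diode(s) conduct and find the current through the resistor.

Only D₁ conducts; I_R ≈ 4.6 mA

Assume both conduct. Then node N would need to be at both 3.8−0.7 = 3.1 V and 0.61−0.7 = -0.09 V, which is impossible.
Assume only D₁ conducts: V_N = 3.8 − 0.7 = 3.1 V, so I_R = 3.1/0.68 = 4.56 mA.
Check D₂: its anode-to-cathode voltage is 0.61 − 3.1 = -2.49 V < 0.7 V, so it is off. The assumption is consistent.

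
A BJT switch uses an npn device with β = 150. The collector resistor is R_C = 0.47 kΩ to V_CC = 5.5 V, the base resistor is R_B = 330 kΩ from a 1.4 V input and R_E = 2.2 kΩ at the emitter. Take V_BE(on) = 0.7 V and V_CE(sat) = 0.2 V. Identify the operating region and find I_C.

Assume active. Base-emitter loop: I_B = (V_BB − V_BE)/(R_B + (β+1)R_E) = (1.4 − 0.7)/(330 + 151×2.2) = 0.00106 mA.
I_C = β·I_B = 150×0.00106 = 0.159 mA.
V_CE = V_CC − I_C·R_C − I_E·R_E = 5.5 − 0.159×0.47 − 0.16×2.2 = 5.07 V > V_CE(sat), so the active-region assumption holds.

active; I_C ≈ 0.16 mA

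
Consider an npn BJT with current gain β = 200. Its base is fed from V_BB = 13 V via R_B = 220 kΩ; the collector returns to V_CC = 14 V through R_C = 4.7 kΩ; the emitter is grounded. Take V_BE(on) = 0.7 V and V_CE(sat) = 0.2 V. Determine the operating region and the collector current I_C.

saturation; I_C ≈ 2.9 mA

Assume active: I_B = (13 − 0.7)/220 = 0.0559 mA, giving I_C = β·I_B = 11.2 mA.
But then V_CE = 14 − 11.2×4.7 = -38.6 V < V_CE(sat) = 0.2 V — impossible in the active region.
So the transistor is saturated. With V_CE = 0.2 V, I_C = (V_CC − 0.2)/R_C = 13.8/4.7 = 2.94 mA.
Check: β·I_B = 11.2 mA > I_C = 2.94 mA, confirming saturation.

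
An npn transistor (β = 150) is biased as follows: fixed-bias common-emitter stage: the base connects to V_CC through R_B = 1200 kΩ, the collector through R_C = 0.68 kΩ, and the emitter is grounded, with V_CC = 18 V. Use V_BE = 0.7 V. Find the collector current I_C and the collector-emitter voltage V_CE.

Base loop: V_CC = I_B·R_B + V_BE, so I_B = (18 − 0.7)/1200 kΩ = 0.0144 mA.
In the active region I_C = β·I_B = 150 × 0.0144 = 2.16 mA.
Collector loop: V_CE = V_CC − I_C·R_C = 18 − 2.16×0.68 = 16.5 V.
Since V_CE = 16.5 V > V_CE(sat) ≈ 0.2 V, the transistor is in the active region as assumed.

I_C ≈ 2.2 mA, V_CE ≈ 17 V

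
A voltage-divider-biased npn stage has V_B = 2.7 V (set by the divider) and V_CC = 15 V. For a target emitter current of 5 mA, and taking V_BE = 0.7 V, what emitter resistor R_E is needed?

V_E = V_B − V_BE = 2.7 − 0.7 = 2 V.
R_E = V_E / I_E = 2 / 5 = 0.4 kΩ.

R_E ≈ 0.4 kΩ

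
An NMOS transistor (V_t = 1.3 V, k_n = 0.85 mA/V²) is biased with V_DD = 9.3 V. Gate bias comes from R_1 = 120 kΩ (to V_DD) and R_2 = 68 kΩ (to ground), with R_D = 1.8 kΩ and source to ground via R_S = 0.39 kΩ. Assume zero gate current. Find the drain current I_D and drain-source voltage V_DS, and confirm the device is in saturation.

I_D ≈ 1.1 mA, V_DS ≈ 6.8 V

V_G = V_DD·R_2/(R_1+R_2) = 9.3×68/188 = 3.36 V.
Assume saturation: I_D = (k_n/2)(V_GS − V_t)² with V_GS = V_G − I_D·R_S = 3.36 − 0.39·I_D.
Substituting gives 0.0646·I_D² − 1.68·I_D + 1.81 = 0, with roots I_D = 1.12 or 24.9 mA.
The root I_D = 24.9 mA gives V_GS = -6.36 V ≤ V_t, so take I_D = 1.12 mA.
Then V_GS = 2.93 V and V_DS = V_DD − I_D(R_D+R_S) = 9.3 − 1.12×2.19 = 6.84 V.
Saturation requires V_DS ≥ V_GS − V_t = 1.63 V; 6.84 ≥ 1.63 ✓.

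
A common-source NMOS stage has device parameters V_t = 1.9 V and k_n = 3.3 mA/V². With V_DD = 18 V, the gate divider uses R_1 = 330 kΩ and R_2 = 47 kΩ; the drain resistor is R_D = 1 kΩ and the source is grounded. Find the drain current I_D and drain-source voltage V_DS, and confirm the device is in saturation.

V_G = V_DD·R_2/(R_1+R_2) = 18×47/377 = 2.24 V. With the source grounded, V_GS = V_G = 2.24 V.
Assume saturation: I_D = (k_n/2)(V_GS − V_t)² = (3.3/2)×(2.24 − 1.9)² = 1.65×0.344² = 0.195 mA.
V_DS = V_DD − I_D·R_D = 18 − 0.195×1 = 17.8 V.
Saturation requires V_DS ≥ V_GS − V_t = 0.344 V; 17.8 ≥ 0.344 ✓.

I_D ≈ 0.2 mA, V_DS ≈ 18 V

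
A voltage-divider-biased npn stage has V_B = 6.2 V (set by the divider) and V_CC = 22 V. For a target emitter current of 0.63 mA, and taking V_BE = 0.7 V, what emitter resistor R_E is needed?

V_E = V_B − V_BE = 6.2 − 0.7 = 5.5 V.
R_E = V_E / I_E = 5.5 / 0.63 = 8.73 kΩ.

R_E ≈ 8.7 kΩ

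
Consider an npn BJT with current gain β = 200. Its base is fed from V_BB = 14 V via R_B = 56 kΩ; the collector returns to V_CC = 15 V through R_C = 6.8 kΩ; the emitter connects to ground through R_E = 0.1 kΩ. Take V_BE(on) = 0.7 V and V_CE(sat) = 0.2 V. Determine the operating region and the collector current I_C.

Assume active: I_B = (14 − 0.7)/(56 + 201×0.1) = 0.175 mA, I_C = β·I_B = 35 mA.
Then V_CE = 15 − 35×6.8 − 35.1×0.1 = -226 V < 0.2 V — the active assumption fails.
Re-solve with V_CE = 0.2 V. KCL at the emitter: V_E/R_E = (V_BB−0.7−V_E)/R_B + (V_CC−0.2−V_E)/R_C, giving V_E = 0.237 V.
I_C = (V_CC − 0.2 − V_E)/R_C = (14.8 − 0.237)/6.8 = 2.14 mA.
Check: I_B = (13.3 − 0.237)/56 = 0.233 mA, and β·I_B = 46.7 mA > I_C, confirming saturation.

saturation; I_C ≈ 2.1 mA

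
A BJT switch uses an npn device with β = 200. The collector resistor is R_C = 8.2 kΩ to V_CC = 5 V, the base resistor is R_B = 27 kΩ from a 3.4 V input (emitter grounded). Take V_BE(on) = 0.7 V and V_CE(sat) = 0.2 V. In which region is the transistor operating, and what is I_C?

Assume active: I_B = (3.4 − 0.7)/27 = 0.1 mA, giving I_C = β·I_B = 20 mA.
But then V_CE = 5 − 20×8.2 = -159 V < V_CE(sat) = 0.2 V — impossible in the active region.
So the transistor is saturated. With V_CE = 0.2 V, I_C = (V_CC − 0.2)/R_C = 4.8/8.2 = 0.585 mA.
Check: β·I_B = 20 mA > I_C = 0.585 mA, confirming saturation.

saturation; I_C ≈ 0.59 mA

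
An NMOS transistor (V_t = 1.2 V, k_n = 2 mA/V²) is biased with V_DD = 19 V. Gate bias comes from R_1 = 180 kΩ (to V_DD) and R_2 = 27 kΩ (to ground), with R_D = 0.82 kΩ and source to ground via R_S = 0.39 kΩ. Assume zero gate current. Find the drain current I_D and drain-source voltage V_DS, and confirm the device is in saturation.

I_D ≈ 0.88 mA, V_DS ≈ 18 V

V_G = V_DD·R_2/(R_1+R_2) = 19×27/207 = 2.48 V.
Assume saturation: I_D = (k_n/2)(V_GS − V_t)² with V_GS = V_G − I_D·R_S = 2.48 − 0.39·I_D.
Substituting gives 0.152·I_D² − 2·I_D + 1.63 = 0, with roots I_D = 0.877 or 12.3 mA.
The root I_D = 12.3 mA gives V_GS = -2.3 V ≤ V_t, so take I_D = 0.877 mA.
Then V_GS = 2.14 V and V_DS = V_DD − I_D(R_D+R_S) = 19 − 0.877×1.21 = 17.9 V.
Saturation requires V_DS ≥ V_GS − V_t = 0.936 V; 17.9 ≥ 0.936 ✓.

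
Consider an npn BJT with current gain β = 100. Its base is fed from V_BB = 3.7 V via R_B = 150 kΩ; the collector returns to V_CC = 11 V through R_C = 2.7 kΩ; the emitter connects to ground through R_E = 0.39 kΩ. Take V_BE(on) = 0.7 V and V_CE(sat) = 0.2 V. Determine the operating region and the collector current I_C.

active; I_C ≈ 1.6 mA

Assume active. Base-emitter loop: I_B = (V_BB − V_BE)/(R_B + (β+1)R_E) = (3.7 − 0.7)/(150 + 101×0.39) = 0.0158 mA.
I_C = β·I_B = 100×0.0158 = 1.58 mA.
V_CE = V_CC − I_C·R_C − I_E·R_E = 11 − 1.58×2.7 − 1.6×0.39 = 6.1 V > V_CE(sat), so the active-region assumption holds.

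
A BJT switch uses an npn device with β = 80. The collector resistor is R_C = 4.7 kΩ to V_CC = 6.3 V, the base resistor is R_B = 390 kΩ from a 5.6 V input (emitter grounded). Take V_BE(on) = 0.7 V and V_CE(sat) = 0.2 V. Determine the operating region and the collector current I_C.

Assume active. Base-emitter loop: I_B = (V_BB − V_BE)/R_B = (5.6 − 0.7)/390 = 0.0126 mA.
I_C = β·I_B = 80×0.0126 = 1.01 mA.
V_CE = V_CC − I_C·R_C = 6.3 − 1.01×4.7 = 1.58 V > V_CE(sat), so the active-region assumption holds.

active; I_C ≈ 1 mA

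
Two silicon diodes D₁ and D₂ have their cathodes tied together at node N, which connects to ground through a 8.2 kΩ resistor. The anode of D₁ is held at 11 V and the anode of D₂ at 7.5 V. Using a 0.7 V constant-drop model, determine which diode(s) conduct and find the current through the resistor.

Only D₁ conducts; I_R ≈ 1.3 mA

Assume both conduct. Then node N would need to be at both 11−0.7 = 10.3 V and 7.5−0.7 = 6.8 V, which is impossible.
Assume only D₁ conducts: V_N = 11 − 0.7 = 10.3 V, so I_R = 10.3/8.2 = 1.26 mA.
Check D₂: its anode-to-cathode voltage is 7.5 − 10.3 = -2.8 V < 0.7 V, so it is off. The assumption is consistent.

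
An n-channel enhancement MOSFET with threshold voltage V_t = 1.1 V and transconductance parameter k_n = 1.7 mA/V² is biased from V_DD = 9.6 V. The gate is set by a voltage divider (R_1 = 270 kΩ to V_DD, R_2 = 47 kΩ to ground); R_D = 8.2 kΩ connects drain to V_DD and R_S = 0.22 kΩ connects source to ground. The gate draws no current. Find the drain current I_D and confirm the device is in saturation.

I_D ≈ 0.08 mA

V_G = V_DD·R_2/(R_1+R_2) = 9.6×47/317 = 1.42 V.
Assume saturation: I_D = (k_n/2)(V_GS − V_t)² with V_GS = V_G − I_D·R_S = 1.42 − 0.22·I_D.
Substituting gives 0.0411·I_D² − 1.12·I_D + 0.0889 = 0, with roots I_D = 0.0795 or 27.2 mA.
The root I_D = 27.2 mA gives V_GS = -4.55 V ≤ V_t, so take I_D = 0.0795 mA.
Then V_GS = 1.41 V and V_DS = V_DD − I_D(R_D+R_S) = 9.6 − 0.0795×8.42 = 8.93 V.
Saturation requires V_DS ≥ V_GS − V_t = 0.306 V; 8.93 ≥ 0.306 ✓.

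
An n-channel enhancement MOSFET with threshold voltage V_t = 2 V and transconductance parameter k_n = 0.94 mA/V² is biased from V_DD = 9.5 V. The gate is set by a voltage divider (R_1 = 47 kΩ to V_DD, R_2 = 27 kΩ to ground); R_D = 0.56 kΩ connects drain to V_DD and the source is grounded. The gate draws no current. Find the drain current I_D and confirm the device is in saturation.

V_G = V_DD·R_2/(R_1+R_2) = 9.5×27/74 = 3.47 V. With the source grounded, V_GS = V_G = 3.47 V.
Assume saturation: I_D = (k_n/2)(V_GS − V_t)² = (0.94/2)×(3.47 − 2)² = 0.47×1.47² = 1.01 mA.
V_DS = V_DD − I_D·R_D = 9.5 − 1.01×0.56 = 8.93 V.
Saturation requires V_DS ≥ V_GS − V_t = 1.47 V; 8.93 ≥ 1.47 ✓.

I_D ≈ 1 mA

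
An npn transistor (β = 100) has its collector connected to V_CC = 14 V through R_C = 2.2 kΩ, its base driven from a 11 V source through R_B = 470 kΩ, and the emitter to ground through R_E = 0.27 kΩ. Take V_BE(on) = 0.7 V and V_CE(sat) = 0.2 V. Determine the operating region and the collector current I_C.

Assume active. Base-emitter loop: I_B = (V_BB − V_BE)/(R_B + (β+1)R_E) = (11 − 0.7)/(470 + 101×0.27) = 0.0207 mA.
I_C = β·I_B = 100×0.0207 = 2.07 mA.
V_CE = V_CC − I_C·R_C − I_E·R_E = 14 − 2.07×2.2 − 2.09×0.27 = 8.88 V > V_CE(sat), so the active-region assumption holds.

active; I_C ≈ 2.1 mA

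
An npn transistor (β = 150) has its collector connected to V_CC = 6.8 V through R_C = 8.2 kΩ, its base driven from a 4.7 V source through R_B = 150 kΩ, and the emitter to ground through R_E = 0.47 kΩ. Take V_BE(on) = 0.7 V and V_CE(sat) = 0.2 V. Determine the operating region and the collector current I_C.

saturation; I_C ≈ 0.76 mA

Assume active: I_B = (4.7 − 0.7)/(150 + 151×0.47) = 0.0181 mA, I_C = β·I_B = 2.72 mA.
Then V_CE = 6.8 − 2.72×8.2 − 2.73×0.47 = -16.8 V < 0.2 V — the active assumption fails.
Re-solve with V_CE = 0.2 V. KCL at the emitter: V_E/R_E = (V_BB−0.7−V_E)/R_B + (V_CC−0.2−V_E)/R_C, giving V_E = 0.369 V.
I_C = (V_CC − 0.2 − V_E)/R_C = (6.6 − 0.369)/8.2 = 0.76 mA.
Check: I_B = (4 − 0.369)/150 = 0.0242 mA, and β·I_B = 3.63 mA > I_C, confirming saturation.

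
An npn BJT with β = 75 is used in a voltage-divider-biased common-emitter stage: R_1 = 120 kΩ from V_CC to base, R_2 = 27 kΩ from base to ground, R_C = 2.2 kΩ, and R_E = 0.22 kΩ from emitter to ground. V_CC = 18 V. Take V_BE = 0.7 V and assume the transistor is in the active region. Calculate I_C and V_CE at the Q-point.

I_C ≈ 5 mA, V_CE ≈ 5.8 V

Thevenize the base divider: V_Th = V_CC·R_2/(R_1+R_2) = 18×27/147 = 3.31 V, R_Th = R_1‖R_2 = 22 kΩ.
Base-emitter loop: V_Th = I_B·R_Th + V_BE + (β+1)I_B·R_E, so I_B = (3.31 − 0.7) / (22 + 76×0.22) = 0.0672 mA.
I_C = β·I_B = 75×0.0672 = 5.04 mA, and I_E = (β+1)I_B = 5.11 mA.
V_CE = V_CC − I_C·R_C − I_E·R_E = 18 − 5.04×2.2 − 5.11×0.22 = 5.78 V.
V_CE = 5.78 V > 0.2 V confirms active-region operation.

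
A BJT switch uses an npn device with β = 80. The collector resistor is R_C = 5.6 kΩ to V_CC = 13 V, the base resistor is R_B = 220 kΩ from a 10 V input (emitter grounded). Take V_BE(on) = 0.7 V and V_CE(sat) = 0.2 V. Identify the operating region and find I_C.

Assume active: I_B = (10 − 0.7)/220 = 0.0423 mA, giving I_C = β·I_B = 3.38 mA.
But then V_CE = 13 − 3.38×5.6 = -5.94 V < V_CE(sat) = 0.2 V — impossible in the active region.
So the transistor is saturated. With V_CE = 0.2 V, I_C = (V_CC − 0.2)/R_C = 12.8/5.6 = 2.29 mA.
Check: β·I_B = 3.38 mA > I_C = 2.29 mA, confirming saturation.

saturation; I_C ≈ 2.3 mA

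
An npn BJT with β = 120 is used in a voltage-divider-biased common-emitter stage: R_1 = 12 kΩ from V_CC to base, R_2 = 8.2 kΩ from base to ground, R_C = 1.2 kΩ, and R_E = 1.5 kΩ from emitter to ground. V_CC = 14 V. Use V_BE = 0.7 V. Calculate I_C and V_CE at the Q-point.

Thevenize the base divider: V_Th = V_CC·R_2/(R_1+R_2) = 14×8.2/20.2 = 5.68 V, R_Th = R_1‖R_2 = 4.87 kΩ.
Base-emitter loop: V_Th = I_B·R_Th + V_BE + (β+1)I_B·R_E, so I_B = (5.68 − 0.7) / (4.87 + 121×1.5) = 0.0267 mA.
I_C = β·I_B = 120×0.0267 = 3.21 mA, and I_E = (β+1)I_B = 3.24 mA.
V_CE = V_CC − I_C·R_C − I_E·R_E = 14 − 3.21×1.2 − 3.24×1.5 = 5.3 V.
V_CE = 5.3 V > 0.2 V confirms active-region operation.

I_C ≈ 3.2 mA, V_CE ≈ 5.3 V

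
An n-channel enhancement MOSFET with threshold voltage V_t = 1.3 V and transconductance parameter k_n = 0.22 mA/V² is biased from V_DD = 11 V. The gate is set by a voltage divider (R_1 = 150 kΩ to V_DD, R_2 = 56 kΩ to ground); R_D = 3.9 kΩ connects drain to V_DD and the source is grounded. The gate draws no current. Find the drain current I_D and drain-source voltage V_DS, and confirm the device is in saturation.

I_D ≈ 0.31 mA, V_DS ≈ 9.8 V

V_G = V_DD·R_2/(R_1+R_2) = 11×56/206 = 2.99 V. With the source grounded, V_GS = V_G = 2.99 V.
Assume saturation: I_D = (k_n/2)(V_GS − V_t)² = (0.22/2)×(2.99 − 1.3)² = 0.11×1.69² = 0.314 mA.
V_DS = V_DD − I_D·R_D = 11 − 0.314×3.9 = 9.77 V.
Saturation requires V_DS ≥ V_GS − V_t = 1.69 V; 9.77 ≥ 1.69 ✓.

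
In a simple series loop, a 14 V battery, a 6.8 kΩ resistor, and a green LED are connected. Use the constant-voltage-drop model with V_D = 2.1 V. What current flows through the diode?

I ≈ 1.8 mA

KVL around the loop: 14 = V_D + I·R = 2.1 + I × 6.8 kΩ.
So I = (14 − 2.1) / 6.8 kΩ = 11.9 / 6.8 = 1.75 mA.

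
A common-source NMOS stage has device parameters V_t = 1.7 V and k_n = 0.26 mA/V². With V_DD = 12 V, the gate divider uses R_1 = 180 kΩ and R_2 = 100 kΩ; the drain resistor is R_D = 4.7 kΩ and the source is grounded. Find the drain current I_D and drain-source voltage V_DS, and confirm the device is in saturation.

V_G = V_DD·R_2/(R_1+R_2) = 12×100/280 = 4.29 V. With the source grounded, V_GS = V_G = 4.29 V.
Assume saturation: I_D = (k_n/2)(V_GS − V_t)² = (0.26/2)×(4.29 − 1.7)² = 0.13×2.59² = 0.869 mA.
V_DS = V_DD − I_D·R_D = 12 − 0.869×4.7 = 7.91 V.
Saturation requires V_DS ≥ V_GS − V_t = 2.59 V; 7.91 ≥ 2.59 ✓.

I_D ≈ 0.87 mA, V_DS ≈ 7.9 V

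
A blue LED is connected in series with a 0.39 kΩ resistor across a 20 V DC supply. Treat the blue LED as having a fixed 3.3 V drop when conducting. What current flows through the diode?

KVL around the loop: 20 = V_D + I·R = 3.3 + I × 0.39 kΩ.
So I = (20 − 3.3) / 0.39 kΩ = 16.7 / 0.39 = 42.8 mA.

I ≈ 43 mA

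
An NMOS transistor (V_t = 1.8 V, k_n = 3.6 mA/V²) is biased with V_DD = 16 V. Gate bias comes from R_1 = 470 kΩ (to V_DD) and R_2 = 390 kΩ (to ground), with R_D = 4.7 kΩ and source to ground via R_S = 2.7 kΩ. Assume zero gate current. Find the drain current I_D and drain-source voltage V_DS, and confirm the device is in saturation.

V_G = V_DD·R_2/(R_1+R_2) = 16×390/860 = 7.26 V.
Assume saturation: I_D = (k_n/2)(V_GS − V_t)² with V_GS = V_G − I_D·R_S = 7.26 − 2.7·I_D.
Substituting gives 13.1·I_D² − 54·I_D + 53.6 = 0, with roots I_D = 1.66 or 2.45 mA.
The root I_D = 2.45 mA gives V_GS = 0.633 V ≤ V_t, so take I_D = 1.66 mA.
Then V_GS = 2.76 V and V_DS = V_DD − I_D(R_D+R_S) = 16 − 1.66×7.4 = 3.68 V.
Saturation requires V_DS ≥ V_GS − V_t = 0.962 V; 3.68 ≥ 0.962 ✓.

I_D ≈ 1.7 mA, V_DS ≈ 3.7 V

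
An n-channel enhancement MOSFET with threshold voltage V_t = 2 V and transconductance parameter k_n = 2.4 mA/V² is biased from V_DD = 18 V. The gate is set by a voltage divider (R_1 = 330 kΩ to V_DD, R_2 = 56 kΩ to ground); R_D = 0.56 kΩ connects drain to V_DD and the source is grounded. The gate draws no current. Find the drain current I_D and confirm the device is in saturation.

I_D ≈ 0.45 mA

V_G = V_DD·R_2/(R_1+R_2) = 18×56/386 = 2.61 V. With the source grounded, V_GS = V_G = 2.61 V.
Assume saturation: I_D = (k_n/2)(V_GS − V_t)² = (2.4/2)×(2.61 − 2)² = 1.2×0.611² = 0.449 mA.
V_DS = V_DD − I_D·R_D = 18 − 0.449×0.56 = 17.7 V.
Saturation requires V_DS ≥ V_GS − V_t = 0.611 V; 17.7 ≥ 0.611 ✓.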